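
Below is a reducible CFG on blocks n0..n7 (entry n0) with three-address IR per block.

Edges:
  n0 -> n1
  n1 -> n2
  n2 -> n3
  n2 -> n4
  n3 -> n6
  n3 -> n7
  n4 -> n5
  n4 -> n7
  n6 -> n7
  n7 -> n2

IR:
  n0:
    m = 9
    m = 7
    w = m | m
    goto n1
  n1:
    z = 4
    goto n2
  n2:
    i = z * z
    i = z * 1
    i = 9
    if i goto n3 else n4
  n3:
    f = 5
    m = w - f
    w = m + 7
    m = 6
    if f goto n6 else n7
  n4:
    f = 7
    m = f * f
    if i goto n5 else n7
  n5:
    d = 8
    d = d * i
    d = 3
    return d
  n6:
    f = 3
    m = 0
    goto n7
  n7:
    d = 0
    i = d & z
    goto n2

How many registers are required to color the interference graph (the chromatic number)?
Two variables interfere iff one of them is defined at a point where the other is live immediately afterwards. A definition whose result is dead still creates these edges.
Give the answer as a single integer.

Per-block:
  n0: def={m,w} ue=∅
  n1: def={z} ue=∅
  n2: def={i} ue={z}
  n3: def={f,m,w} ue={w}
  n4: def={f,m} ue={i}
  n5: def={d} ue={i}
  n6: def={f,m} ue=∅
  n7: def={d,i} ue={z}

Backward fixpoint:
  n0: in=∅ out={w}
  n1: in={w} out={w,z}
  n2: in={w,z} out={i,w,z}
  n3: in={w,z} out={w,z}
  n4: in={i,w,z} out={i,w,z}
  n5: in={i} out=∅
  n6: in={w,z} out={w,z}
  n7: in={w,z} out={w,z}

Interference:
  d — {i,w,z}
  f — {i,m,w,z}
  i — {d,f,m,w,z}
  m — {f,i,w,z}
  w — {d,f,i,m,z}
  z — {d,f,i,m,w}

Colouring:
  clique {f,i,m,w,z} ⇒ need ≥ 5
  assign d→c3 f→c3 i→c0 m→c4 w→c1 z→c2 — no edge inside a register ⇒ χ ≤ 5
  χ = 5

Answer: 5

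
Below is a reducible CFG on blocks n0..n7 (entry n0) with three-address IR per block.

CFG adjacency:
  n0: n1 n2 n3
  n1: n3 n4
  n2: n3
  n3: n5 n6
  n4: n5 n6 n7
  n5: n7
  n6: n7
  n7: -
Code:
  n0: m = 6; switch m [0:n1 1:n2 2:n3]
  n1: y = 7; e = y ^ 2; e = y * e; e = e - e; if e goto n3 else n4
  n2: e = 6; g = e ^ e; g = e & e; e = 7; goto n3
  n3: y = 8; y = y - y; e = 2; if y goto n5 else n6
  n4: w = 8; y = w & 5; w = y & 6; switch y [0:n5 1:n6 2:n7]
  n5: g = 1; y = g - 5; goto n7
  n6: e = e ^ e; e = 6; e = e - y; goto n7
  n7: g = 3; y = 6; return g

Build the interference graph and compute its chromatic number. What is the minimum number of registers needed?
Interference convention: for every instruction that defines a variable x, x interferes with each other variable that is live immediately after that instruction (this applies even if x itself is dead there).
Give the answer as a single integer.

Answer: 3

Analysis:
def/use:
  n0: def={m} ue=∅
  n1: def={e,y} ue=∅
  n2: def={e,g} ue=∅
  n3: def={e,y} ue=∅
  n4: def={w,y} ue=∅
  n5: def={g,y} ue=∅
  n6: def={e} ue={e,y}
  n7: def={g,y} ue=∅

Backward fixpoint:
  n0: in=∅ out=∅
  n1: in=∅ out={e}
  n2: in=∅ out=∅
  n3: in=∅ out={e,y}
  n4: in={e} out={e,y}
  n5: in=∅ out=∅
  n6: in={e,y} out=∅
  n7: in=∅ out=∅

Conflict graph:
  e — {g,w,y}
  g — {e,y}
  m — ∅
  w — {e,y}
  y — {e,g,w}

Registers:
  {e,g,y} pairwise interfere (3-clique) ⇒ χ ≥ 3
  3-colouring: r0={e,m}  r1={y}  r2={g,w}
  χ = 3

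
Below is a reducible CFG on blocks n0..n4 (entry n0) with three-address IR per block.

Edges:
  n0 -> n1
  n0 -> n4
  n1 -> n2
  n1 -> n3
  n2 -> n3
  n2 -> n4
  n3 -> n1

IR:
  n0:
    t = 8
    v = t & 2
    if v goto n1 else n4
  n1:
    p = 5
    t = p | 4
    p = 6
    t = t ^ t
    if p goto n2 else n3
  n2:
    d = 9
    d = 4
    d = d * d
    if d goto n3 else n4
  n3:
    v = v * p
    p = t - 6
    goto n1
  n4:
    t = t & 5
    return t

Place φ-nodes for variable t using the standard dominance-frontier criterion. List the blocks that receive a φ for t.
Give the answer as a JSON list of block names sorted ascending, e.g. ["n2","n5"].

Answer: ["n1", "n4"]

Derivation:
idom tree: n1←n0 n2←n1 n3←n1 n4←n0
Dom∩ at merges:
  n1: preds {n0,n3}: {n0} ∩ {n0,n1,n3} = {n0}; idom=n0
  n3: preds {n1,n2}: {n0,n1} ∩ {n0,n1,n2} = {n0,n1}; idom=n1
  n4: preds {n0,n2}: {n0} ∩ {n0,n1,n2} = {n0}; idom=n0

Frontier:
  join n1 pred n0: · stop@n0
  join n1 pred n3: n3→n1 stop@n0
  join n3 pred n1: · stop@n1
  join n3 pred n2: n2 stop@n1
  join n4 pred n0: · stop@n0
  join n4 pred n2: n2→n1 stop@n0
  DF(n0)=∅
  DF(n1)={n1,n4}
  DF(n2)={n3,n4}
  DF(n3)={n1}
  DF(n4)=∅

φ for t: defs {n0,n1,n4}
  DF⁺ = {n1,n4}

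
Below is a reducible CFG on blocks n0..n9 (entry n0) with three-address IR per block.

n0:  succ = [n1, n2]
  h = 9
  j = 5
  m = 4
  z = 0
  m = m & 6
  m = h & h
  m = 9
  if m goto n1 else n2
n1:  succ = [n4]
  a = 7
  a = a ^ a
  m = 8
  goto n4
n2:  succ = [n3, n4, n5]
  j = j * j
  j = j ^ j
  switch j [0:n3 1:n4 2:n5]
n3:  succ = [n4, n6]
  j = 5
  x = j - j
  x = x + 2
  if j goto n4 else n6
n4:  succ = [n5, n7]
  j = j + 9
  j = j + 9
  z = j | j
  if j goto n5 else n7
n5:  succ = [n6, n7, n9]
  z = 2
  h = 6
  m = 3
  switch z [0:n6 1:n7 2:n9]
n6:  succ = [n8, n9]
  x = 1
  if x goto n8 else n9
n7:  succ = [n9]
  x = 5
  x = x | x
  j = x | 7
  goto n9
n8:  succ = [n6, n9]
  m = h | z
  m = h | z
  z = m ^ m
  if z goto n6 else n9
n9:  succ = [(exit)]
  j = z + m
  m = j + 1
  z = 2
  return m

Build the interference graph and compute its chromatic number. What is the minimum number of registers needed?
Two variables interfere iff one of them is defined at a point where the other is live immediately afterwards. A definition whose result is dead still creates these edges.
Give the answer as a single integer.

Answer: 5

Derivation:
Block summaries:
  n0 def {h,j,m,z} use ∅
  n1 def {a,m} use ∅
  n2 def {j} use {j}
  n3 def {j,x} use ∅
  n4 def {j,z} use {j}
  n5 def {h,m,z} use ∅
  n6 def {x} use ∅
  n7 def {j,x} use ∅
  n8 def {m,z} use {h,z}
  n9 def {j,m,z} use {m,z}

Liveness:
  live n0: ∅→{h,j,m,z}
  live n1: {j}→{j,m}
  live n2: {h,j,m,z}→{h,j,m,z}
  live n3: {h,m,z}→{h,j,m,z}
  live n4: {j,m}→{m,z}
  live n5: ∅→{h,m,z}
  live n6: {h,m,z}→{h,m,z}
  live n7: {m,z}→{m,z}
  live n8: {h,z}→{h,m,z}
  live n9: {m,z}→∅

Conflict graph:
  a — {j}
  h — {j,m,x,z}
  j — {a,h,m,x,z}
  m — {h,j,x,z}
  x — {h,j,m,z}
  z — {h,j,m,x}

Colouring:
  {h,j,m,x,z} pairwise interfere (5-clique) ⇒ χ ≥ 5
  assign a→c1 h→c1 j→c0 m→c2 x→c3 z→c4 — no edge inside a register ⇒ χ ≤ 5
  χ = 5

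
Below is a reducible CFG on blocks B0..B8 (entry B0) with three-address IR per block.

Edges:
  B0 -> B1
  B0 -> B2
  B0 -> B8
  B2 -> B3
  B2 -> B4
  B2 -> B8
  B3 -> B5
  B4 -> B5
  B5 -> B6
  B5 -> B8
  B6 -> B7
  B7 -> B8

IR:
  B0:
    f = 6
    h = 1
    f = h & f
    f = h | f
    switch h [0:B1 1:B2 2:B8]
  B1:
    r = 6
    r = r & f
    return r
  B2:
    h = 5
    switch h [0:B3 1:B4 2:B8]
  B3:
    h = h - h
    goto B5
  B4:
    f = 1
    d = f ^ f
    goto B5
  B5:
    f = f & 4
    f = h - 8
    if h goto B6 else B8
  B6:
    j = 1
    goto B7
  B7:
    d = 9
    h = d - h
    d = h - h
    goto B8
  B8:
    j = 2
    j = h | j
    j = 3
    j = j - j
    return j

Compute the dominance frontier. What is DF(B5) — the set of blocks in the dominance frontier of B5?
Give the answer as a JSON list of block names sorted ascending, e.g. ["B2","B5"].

Answer: ["B8"]

Analysis:
idom tree: B1←B0 B2←B0 B3←B2 B4←B2 B5←B2 B6←B5 B7←B6 B8←B0
Join-block Dom:
  B5: preds {B3,B4}: {B0,B2,B3} ∩ {B0,B2,B4} = {B0,B2}; idom=B2
  B8: preds {B0,B2,B5,B7}: {B0} ∩ {B0,B2} ∩ {B0,B2,B5} ∩ {B0,B2,B5,B6,B7} = {B0}; idom=B0

Frontier:
  join B5 pred B3: B3 stop@B2
  join B5 pred B4: B4 stop@B2
  join B8 pred B0: · stop@B0
  join B8 pred B2: B2 stop@B0
  join B8 pred B5: B5→B2 stop@B0
  join B8 pred B7: B7→B6→B5→B2 stop@B0
  DF(B0)=∅
  DF(B1)=∅
  DF(B2)={B8}
  DF(B3)={B5}
  DF(B4)={B5}
  DF(B5)={B8}
  DF(B6)={B8}
  DF(B7)={B8}
  DF(B8)=∅

DF(B5) = ["B8"]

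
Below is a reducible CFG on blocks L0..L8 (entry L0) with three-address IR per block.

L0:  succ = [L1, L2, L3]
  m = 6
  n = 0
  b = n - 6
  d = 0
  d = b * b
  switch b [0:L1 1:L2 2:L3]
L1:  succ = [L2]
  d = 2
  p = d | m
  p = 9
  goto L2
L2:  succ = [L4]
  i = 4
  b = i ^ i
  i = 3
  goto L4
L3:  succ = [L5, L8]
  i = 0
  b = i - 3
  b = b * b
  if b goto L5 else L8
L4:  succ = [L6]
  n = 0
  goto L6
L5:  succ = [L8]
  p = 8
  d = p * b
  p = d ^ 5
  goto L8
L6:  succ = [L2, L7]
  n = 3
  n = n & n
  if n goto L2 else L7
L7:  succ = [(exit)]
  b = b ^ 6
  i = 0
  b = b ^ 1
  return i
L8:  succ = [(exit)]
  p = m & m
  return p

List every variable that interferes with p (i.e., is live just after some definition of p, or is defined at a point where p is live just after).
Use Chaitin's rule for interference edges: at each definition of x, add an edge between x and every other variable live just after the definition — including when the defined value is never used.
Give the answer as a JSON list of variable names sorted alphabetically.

Answer: ["b", "m"]

Analysis:
def/use:
  L0: def={b,d,m,n} ue=∅
  L1: def={d,p} ue={m}
  L2: def={b,i} ue=∅
  L3: def={b,i} ue=∅
  L4: def={n} ue=∅
  L5: def={d,p} ue={b}
  L6: def={n} ue=∅
  L7: def={b,i} ue={b}
  L8: def={p} ue={m}

Backward fixpoint:
  L0: in=∅ out={m}
  L1: in={m} out=∅
  L2: in=∅ out={b}
  L3: in={m} out={b,m}
  L4: in={b} out={b}
  L5: in={b,m} out={m}
  L6: in={b} out={b}
  L7: in={b} out=∅
  L8: in={m} out=∅

Conflict graph:
  b↔{d,i,m,n,p}
  d↔{b,m}
  i↔{b,m}
  m↔{b,d,i,n,p}
  n↔{b,m}
  p↔{b,m}

N(p) = ["b", "m"]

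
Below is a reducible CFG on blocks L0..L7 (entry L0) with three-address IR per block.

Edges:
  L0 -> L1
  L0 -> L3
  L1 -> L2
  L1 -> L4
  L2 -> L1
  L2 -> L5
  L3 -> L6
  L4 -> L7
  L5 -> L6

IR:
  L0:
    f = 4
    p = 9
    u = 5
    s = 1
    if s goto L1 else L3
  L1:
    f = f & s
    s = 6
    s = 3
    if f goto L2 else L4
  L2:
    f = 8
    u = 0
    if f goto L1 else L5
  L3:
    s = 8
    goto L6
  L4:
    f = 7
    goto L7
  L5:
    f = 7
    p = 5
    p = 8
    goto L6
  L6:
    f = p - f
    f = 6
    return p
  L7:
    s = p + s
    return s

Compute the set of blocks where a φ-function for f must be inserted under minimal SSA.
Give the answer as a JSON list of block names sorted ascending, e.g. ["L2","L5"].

idom tree: L1←L0 L2←L1 L3←L0 L4←L1 L5←L2 L6←L0 L7←L4
Dom∩ at merges:
  L1: preds {L0,L2}: {L0} ∩ {L0,L1,L2} = {L0}; idom=L0
  L6: preds {L3,L5}: {L0,L3} ∩ {L0,L1,L2,L5} = {L0}; idom=L0

DF walk-up:
  join L1 pred L0: · stop@L0
  join L1 pred L2: L2→L1 stop@L0
  join L6 pred L3: L3 stop@L0
  join L6 pred L5: L5→L2→L1 stop@L0
  L0: DF=∅
  L1: DF={L1,L6}
  L2: DF={L1,L6}
  L3: DF={L6}
  L4: DF=∅
  L5: DF={L6}
  L6: DF=∅
  L7: DF=∅

φ for f: defs {L0,L1,L2,L4,L5,L6}
  DF⁺ = {L1,L6}

Answer: ["L1", "L6"]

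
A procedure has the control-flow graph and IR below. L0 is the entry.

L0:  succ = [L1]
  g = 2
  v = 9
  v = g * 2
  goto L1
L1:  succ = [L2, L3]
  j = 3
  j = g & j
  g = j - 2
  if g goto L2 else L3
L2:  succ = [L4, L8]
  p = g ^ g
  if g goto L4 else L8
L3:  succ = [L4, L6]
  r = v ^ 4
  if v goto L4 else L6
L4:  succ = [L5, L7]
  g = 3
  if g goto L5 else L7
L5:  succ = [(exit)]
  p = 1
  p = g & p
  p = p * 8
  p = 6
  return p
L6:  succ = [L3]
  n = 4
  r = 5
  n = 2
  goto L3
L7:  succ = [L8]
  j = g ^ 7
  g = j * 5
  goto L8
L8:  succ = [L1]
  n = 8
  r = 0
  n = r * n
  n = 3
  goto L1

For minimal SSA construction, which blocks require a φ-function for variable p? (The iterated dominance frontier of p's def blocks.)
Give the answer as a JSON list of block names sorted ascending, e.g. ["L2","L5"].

idom tree: L1←L0 L2←L1 L3←L1 L4←L1 L5←L4 L6←L3 L7←L4 L8←L1
Dom∩ at merges:
  L1: preds {L0,L8}: {L0} ∩ {L0,L1,L8} = {L0}; idom=L0
  L3: preds {L1,L6}: {L0,L1} ∩ {L0,L1,L3,L6} = {L0,L1}; idom=L1
  L4: preds {L2,L3}: {L0,L1,L2} ∩ {L0,L1,L3} = {L0,L1}; idom=L1
  L8: preds {L2,L7}: {L0,L1,L2} ∩ {L0,L1,L4,L7} = {L0,L1}; idom=L1

Frontier:
  join L1 pred L0: · stop@L0
  join L1 pred L8: L8→L1 stop@L0
  join L3 pred L1: · stop@L1
  join L3 pred L6: L6→L3 stop@L1
  join L4 pred L2: L2 stop@L1
  join L4 pred L3: L3 stop@L1
  join L8 pred L2: L2 stop@L1
  join L8 pred L7: L7→L4 stop@L1
  DF(L0)=∅
  DF(L1)={L1}
  DF(L2)={L4,L8}
  DF(L3)={L3,L4}
  DF(L4)={L8}
  DF(L5)=∅
  DF(L6)={L3}
  DF(L7)={L8}
  DF(L8)={L1}

φ for p: defs {L2,L5}
  DF⁺ = {L1,L4,L8}

Answer: ["L1", "L4", "L8"]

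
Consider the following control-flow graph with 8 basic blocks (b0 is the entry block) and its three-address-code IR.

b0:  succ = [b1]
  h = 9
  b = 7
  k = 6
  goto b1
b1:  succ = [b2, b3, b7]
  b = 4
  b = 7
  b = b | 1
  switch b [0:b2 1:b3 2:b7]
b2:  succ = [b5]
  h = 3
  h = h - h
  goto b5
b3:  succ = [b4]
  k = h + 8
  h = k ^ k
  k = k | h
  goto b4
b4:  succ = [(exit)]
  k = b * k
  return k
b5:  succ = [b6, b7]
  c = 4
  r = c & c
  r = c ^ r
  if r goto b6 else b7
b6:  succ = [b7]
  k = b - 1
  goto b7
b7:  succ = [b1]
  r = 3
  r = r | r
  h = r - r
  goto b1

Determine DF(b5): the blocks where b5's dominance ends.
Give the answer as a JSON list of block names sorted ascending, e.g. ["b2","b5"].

idom tree: b1←b0 b2←b1 b3←b1 b4←b3 b5←b2 b6←b5 b7←b1
Dom∩ at merges:
  b1: preds {b0,b7}: {b0} ∩ {b0,b1,b7} = {b0}; idom=b0
  b7: preds {b1,b5,b6}: {b0,b1} ∩ {b0,b1,b2,b5} ∩ {b0,b1,b2,b5,b6} = {b0,b1}; idom=b1

Frontier:
  join b1 pred b0: · stop@b0
  join b1 pred b7: b7→b1 stop@b0
  join b7 pred b1: · stop@b1
  join b7 pred b5: b5→b2 stop@b1
  join b7 pred b6: b6→b5→b2 stop@b1
  b0 → ∅
  b1 → {b1}
  b2 → {b7}
  b3 → ∅
  b4 → ∅
  b5 → {b7}
  b6 → {b7}
  b7 → {b1}

DF(b5) = ["b7"]

Answer: ["b7"]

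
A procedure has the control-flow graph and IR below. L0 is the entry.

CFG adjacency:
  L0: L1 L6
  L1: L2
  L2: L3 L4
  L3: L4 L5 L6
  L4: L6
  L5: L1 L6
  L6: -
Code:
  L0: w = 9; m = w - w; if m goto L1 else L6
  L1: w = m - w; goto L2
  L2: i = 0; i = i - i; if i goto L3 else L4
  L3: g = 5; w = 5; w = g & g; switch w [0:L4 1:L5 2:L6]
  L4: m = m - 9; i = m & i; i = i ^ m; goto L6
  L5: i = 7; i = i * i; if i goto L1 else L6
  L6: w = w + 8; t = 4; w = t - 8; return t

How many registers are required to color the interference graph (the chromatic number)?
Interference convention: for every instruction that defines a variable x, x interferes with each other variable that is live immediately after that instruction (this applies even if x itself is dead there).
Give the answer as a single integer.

Answer: 4

Analysis:
def/use:
  L0 def {m,w} use ∅
  L1 def {w} use {m,w}
  L2 def {i} use ∅
  L3 def {g,w} use ∅
  L4 def {i,m} use {i,m}
  L5 def {i} use ∅
  L6 def {t,w} use {w}

Backward fixpoint:
  live L0: ∅→{m,w}
  live L1: {m,w}→{m,w}
  live L2: {m,w}→{i,m,w}
  live L3: {i,m}→{i,m,w}
  live L4: {i,m,w}→{w}
  live L5: {m,w}→{m,w}
  live L6: {w}→∅

Interference:
  g↔{i,m,w}
  i↔{g,m,w}
  m↔{g,i,w}
  t↔{w}
  w↔{g,i,m,t}

Registers:
  clique {g,i,m,w} ⇒ need ≥ 4
  4-colouring: r0={w}  r1={g,t}  r2={i}  r3={m}
  χ = 4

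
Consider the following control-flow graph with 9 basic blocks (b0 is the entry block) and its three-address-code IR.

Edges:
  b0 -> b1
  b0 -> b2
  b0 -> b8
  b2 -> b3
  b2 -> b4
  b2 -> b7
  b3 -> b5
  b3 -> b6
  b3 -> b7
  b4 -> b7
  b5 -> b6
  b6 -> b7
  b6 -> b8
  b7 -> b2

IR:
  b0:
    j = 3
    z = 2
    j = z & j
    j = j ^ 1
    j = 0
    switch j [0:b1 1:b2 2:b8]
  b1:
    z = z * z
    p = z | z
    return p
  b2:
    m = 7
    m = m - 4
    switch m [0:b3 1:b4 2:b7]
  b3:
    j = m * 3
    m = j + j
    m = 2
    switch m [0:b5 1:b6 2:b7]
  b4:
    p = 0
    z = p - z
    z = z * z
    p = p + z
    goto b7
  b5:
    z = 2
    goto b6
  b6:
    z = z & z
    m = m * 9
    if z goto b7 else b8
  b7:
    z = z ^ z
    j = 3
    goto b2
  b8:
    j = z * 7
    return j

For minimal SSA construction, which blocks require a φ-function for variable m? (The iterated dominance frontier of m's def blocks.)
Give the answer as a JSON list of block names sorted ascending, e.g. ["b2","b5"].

idom tree: b1←b0 b2←b0 b3←b2 b4←b2 b5←b3 b6←b3 b7←b2 b8←b0
Join-block Dom:
  b2: preds {b0,b7}: {b0} ∩ {b0,b2,b7} = {b0}; idom=b0
  b6: preds {b3,b5}: {b0,b2,b3} ∩ {b0,b2,b3,b5} = {b0,b2,b3}; idom=b3
  b7: preds {b2,b3,b4,b6}: {b0,b2} ∩ {b0,b2,b3} ∩ {b0,b2,b4} ∩ {b0,b2,b3,b6} = {b0,b2}; idom=b2
  b8: preds {b0,b6}: {b0} ∩ {b0,b2,b3,b6} = {b0}; idom=b0

DF derivation:
  b2←b0: walk · to b0
  b2←b7: walk b7→b2 to b0
  b6←b3: walk · to b3
  b6←b5: walk b5 to b3
  b7←b2: walk · to b2
  b7←b3: walk b3 to b2
  b7←b4: walk b4 to b2
  b7←b6: walk b6→b3 to b2
  b8←b0: walk · to b0
  b8←b6: walk b6→b3→b2 to b0
  b0 → ∅
  b1 → ∅
  b2 → {b2,b8}
  b3 → {b7,b8}
  b4 → {b7}
  b5 → {b6}
  b6 → {b7,b8}
  b7 → {b2}
  b8 → ∅

φ for m: defs {b2,b3,b6}
  DF⁺ = {b2,b7,b8}

Answer: ["b2", "b7", "b8"]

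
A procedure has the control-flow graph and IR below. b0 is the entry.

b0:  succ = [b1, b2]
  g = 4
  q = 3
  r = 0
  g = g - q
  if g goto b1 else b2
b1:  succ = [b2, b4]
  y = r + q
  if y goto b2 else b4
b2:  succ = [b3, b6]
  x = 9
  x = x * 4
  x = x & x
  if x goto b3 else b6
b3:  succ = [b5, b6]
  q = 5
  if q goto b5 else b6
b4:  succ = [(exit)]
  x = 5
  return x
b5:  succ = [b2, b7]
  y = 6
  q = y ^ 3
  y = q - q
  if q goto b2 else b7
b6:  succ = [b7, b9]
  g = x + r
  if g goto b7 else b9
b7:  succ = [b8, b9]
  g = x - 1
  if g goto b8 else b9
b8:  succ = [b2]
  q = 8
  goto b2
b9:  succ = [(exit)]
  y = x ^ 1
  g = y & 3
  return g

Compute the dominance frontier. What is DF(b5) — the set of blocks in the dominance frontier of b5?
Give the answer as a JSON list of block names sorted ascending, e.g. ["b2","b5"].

Answer: ["b2", "b7"]

Working:
idom tree: b1←b0 b2←b0 b3←b2 b4←b1 b5←b3 b6←b2 b7←b2 b8←b7 b9←b2
Dom∩ at merges:
  b2: preds {b0,b1,b5,b8}: {b0} ∩ {b0,b1} ∩ {b0,b2,b3,b5} ∩ {b0,b2,b7,b8} = {b0}; idom=b0
  b6: preds {b2,b3}: {b0,b2} ∩ {b0,b2,b3} = {b0,b2}; idom=b2
  b7: preds {b5,b6}: {b0,b2,b3,b5} ∩ {b0,b2,b6} = {b0,b2}; idom=b2
  b9: preds {b6,b7}: {b0,b2,b6} ∩ {b0,b2,b7} = {b0,b2}; idom=b2

DF derivation:
  join b2 pred b0: · stop@b0
  join b2 pred b1: b1 stop@b0
  join b2 pred b5: b5→b3→b2 stop@b0
  join b2 pred b8: b8→b7→b2 stop@b0
  join b6 pred b2: · stop@b2
  join b6 pred b3: b3 stop@b2
  join b7 pred b5: b5→b3 stop@b2
  join b7 pred b6: b6 stop@b2
  join b9 pred b6: b6 stop@b2
  join b9 pred b7: b7 stop@b2
  b0: DF=∅
  b1: DF={b2}
  b2: DF={b2}
  b3: DF={b2,b6,b7}
  b4: DF=∅
  b5: DF={b2,b7}
  b6: DF={b7,b9}
  b7: DF={b2,b9}
  b8: DF={b2}
  b9: DF=∅

DF(b5) = ["b2", "b7"]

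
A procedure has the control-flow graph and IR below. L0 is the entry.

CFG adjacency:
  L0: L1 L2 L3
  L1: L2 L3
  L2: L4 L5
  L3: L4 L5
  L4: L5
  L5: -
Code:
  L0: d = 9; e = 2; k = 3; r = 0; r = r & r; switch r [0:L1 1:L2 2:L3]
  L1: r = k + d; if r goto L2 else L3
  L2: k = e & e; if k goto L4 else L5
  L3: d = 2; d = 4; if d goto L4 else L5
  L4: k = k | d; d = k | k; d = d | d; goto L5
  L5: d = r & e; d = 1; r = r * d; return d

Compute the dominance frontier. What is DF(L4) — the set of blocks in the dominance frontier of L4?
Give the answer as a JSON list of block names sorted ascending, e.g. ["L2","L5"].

idom tree: L1←L0 L2←L0 L3←L0 L4←L0 L5←L0
Dom∩ at merges:
  L2: preds {L0,L1}: {L0} ∩ {L0,L1} = {L0}; idom=L0
  L3: preds {L0,L1}: {L0} ∩ {L0,L1} = {L0}; idom=L0
  L4: preds {L2,L3}: {L0,L2} ∩ {L0,L3} = {L0}; idom=L0
  L5: preds {L2,L3,L4}: {L0,L2} ∩ {L0,L3} ∩ {L0,L4} = {L0}; idom=L0

DF walk-up:
  L2←L0: walk · to L0
  L2←L1: walk L1 to L0
  L3←L0: walk · to L0
  L3←L1: walk L1 to L0
  L4←L2: walk L2 to L0
  L4←L3: walk L3 to L0
  L5←L2: walk L2 to L0
  L5←L3: walk L3 to L0
  L5←L4: walk L4 to L0
  L0 → ∅
  L1 → {L2,L3}
  L2 → {L4,L5}
  L3 → {L4,L5}
  L4 → {L5}
  L5 → ∅

DF(L4) = ["L5"]

Answer: ["L5"]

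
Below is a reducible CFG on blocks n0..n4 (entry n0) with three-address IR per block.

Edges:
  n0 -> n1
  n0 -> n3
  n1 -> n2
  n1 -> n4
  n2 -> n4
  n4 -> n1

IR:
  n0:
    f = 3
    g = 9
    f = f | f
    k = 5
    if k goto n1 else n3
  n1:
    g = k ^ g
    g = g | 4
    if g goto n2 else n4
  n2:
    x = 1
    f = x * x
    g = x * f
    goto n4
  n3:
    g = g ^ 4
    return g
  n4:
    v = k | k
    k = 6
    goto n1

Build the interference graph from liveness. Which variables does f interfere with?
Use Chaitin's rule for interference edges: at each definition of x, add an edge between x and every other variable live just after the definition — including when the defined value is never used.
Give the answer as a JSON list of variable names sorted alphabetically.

Per-block:
  n0: {f,g,k} / ∅
  n1: {g} / {g,k}
  n2: {f,g,x} / ∅
  n3: {g} / {g}
  n4: {k,v} / {k}

Liveness:
  n0 li=∅ lo={g,k}
  n1 li={g,k} lo={g,k}
  n2 li={k} lo={g,k}
  n3 li={g} lo=∅
  n4 li={g,k} lo={g,k}

Interference:
  f↔{g,k,x}
  g↔{f,k,v}
  k↔{f,g,x}
  v↔{g}
  x↔{f,k}

N(f) = ["g", "k", "x"]

Answer: ["g", "k", "x"]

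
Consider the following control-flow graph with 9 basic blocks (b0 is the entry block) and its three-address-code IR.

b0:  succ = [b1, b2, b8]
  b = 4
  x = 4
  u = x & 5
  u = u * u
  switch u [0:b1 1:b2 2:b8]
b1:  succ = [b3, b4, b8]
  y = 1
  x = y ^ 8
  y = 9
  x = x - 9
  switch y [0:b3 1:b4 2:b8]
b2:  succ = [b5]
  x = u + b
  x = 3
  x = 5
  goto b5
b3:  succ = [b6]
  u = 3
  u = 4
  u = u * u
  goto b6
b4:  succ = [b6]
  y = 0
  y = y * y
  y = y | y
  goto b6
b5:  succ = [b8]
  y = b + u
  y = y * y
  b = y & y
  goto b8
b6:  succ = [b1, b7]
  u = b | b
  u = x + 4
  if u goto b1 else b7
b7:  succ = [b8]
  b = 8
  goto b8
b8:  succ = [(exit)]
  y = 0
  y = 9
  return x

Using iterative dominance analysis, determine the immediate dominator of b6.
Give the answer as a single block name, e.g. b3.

Answer: b1

Working:
idom tree: b1←b0 b2←b0 b3←b1 b4←b1 b5←b2 b6←b1 b7←b6 b8←b0
Dom∩ at merges:
  b1: preds {b0,b6}: {b0} ∩ {b0,b1,b6} = {b0}; idom=b0
  b6: preds {b3,b4}: {b0,b1,b3} ∩ {b0,b1,b4} = {b0,b1}; idom=b1
  b8: preds {b0,b1,b5,b7}: {b0} ∩ {b0,b1} ∩ {b0,b2,b5} ∩ {b0,b1,b6,b7} = {b0}; idom=b0

idom(b6) = b1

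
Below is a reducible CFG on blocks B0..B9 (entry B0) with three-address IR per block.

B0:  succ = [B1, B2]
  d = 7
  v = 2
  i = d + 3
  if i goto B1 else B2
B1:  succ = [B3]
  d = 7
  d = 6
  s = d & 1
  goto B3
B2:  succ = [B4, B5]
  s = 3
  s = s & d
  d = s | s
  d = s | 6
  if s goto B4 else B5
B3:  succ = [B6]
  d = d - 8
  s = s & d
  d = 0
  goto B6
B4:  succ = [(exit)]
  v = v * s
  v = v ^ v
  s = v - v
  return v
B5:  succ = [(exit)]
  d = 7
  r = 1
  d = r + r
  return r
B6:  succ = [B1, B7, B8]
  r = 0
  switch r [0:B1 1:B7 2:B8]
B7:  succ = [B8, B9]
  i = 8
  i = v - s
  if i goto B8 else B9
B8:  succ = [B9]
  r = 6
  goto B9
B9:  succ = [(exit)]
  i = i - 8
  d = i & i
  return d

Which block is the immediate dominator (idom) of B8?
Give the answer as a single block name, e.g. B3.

Answer: B6

Analysis:
idom tree: B1←B0 B2←B0 B3←B1 B4←B2 B5←B2 B6←B3 B7←B6 B8←B6 B9←B6
Dom∩ at merges:
  B1: preds {B0,B6}: {B0} ∩ {B0,B1,B3,B6} = {B0}; idom=B0
  B8: preds {B6,B7}: {B0,B1,B3,B6} ∩ {B0,B1,B3,B6,B7} = {B0,B1,B3,B6}; idom=B6
  B9: preds {B7,B8}: {B0,B1,B3,B6,B7} ∩ {B0,B1,B3,B6,B8} = {B0,B1,B3,B6}; idom=B6

idom(B8) = B6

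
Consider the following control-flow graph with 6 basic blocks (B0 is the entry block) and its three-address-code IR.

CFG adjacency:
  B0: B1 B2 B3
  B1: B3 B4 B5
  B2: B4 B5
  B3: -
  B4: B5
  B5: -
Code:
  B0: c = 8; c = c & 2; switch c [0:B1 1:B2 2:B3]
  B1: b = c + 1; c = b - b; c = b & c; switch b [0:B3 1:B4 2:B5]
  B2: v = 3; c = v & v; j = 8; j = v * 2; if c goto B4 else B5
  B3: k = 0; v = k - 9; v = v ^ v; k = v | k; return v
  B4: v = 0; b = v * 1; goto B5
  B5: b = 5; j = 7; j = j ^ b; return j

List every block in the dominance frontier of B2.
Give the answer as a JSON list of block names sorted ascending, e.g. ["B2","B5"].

Answer: ["B4", "B5"]

Working:
idom tree: B1←B0 B2←B0 B3←B0 B4←B0 B5←B0
Dom at joins:
  B3: preds {B0,B1}: {B0} ∩ {B0,B1} = {B0}; idom=B0
  B4: preds {B1,B2}: {B0,B1} ∩ {B0,B2} = {B0}; idom=B0
  B5: preds {B1,B2,B4}: {B0,B1} ∩ {B0,B2} ∩ {B0,B4} = {B0}; idom=B0

DF walk-up:
  B3←B0: walk · to B0
  B3←B1: walk B1 to B0
  B4←B1: walk B1 to B0
  B4←B2: walk B2 to B0
  B5←B1: walk B1 to B0
  B5←B2: walk B2 to B0
  B5←B4: walk B4 to B0
  B0: DF=∅
  B1: DF={B3,B4,B5}
  B2: DF={B4,B5}
  B3: DF=∅
  B4: DF={B5}
  B5: DF=∅

DF(B2) = ["B4", "B5"]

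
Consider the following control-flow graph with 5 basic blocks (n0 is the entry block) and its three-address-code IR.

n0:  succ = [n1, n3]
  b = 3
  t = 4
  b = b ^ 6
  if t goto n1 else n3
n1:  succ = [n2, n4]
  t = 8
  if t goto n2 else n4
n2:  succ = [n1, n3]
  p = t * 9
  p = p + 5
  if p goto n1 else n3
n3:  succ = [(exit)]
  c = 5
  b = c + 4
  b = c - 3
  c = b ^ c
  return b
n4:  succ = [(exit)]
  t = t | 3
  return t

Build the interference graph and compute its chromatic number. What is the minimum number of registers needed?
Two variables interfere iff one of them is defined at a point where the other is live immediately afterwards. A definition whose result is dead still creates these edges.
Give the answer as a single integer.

Answer: 2

Derivation:
Per-block:
  n0 def {b,t} use ∅
  n1 def {t} use ∅
  n2 def {p} use {t}
  n3 def {b,c} use ∅
  n4 def {t} use {t}

Liveness:
  live n0: ∅→∅
  live n1: ∅→{t}
  live n2: {t}→∅
  live n3: ∅→∅
  live n4: {t}→∅

Interfere edges:
  b↔{c,t}
  c↔{b}
  p↔∅
  t↔{b}

Colouring:
  clique {b,c} ⇒ need ≥ 2
  2-colouring: R0={b,p}  R1={c,t}
  χ = 2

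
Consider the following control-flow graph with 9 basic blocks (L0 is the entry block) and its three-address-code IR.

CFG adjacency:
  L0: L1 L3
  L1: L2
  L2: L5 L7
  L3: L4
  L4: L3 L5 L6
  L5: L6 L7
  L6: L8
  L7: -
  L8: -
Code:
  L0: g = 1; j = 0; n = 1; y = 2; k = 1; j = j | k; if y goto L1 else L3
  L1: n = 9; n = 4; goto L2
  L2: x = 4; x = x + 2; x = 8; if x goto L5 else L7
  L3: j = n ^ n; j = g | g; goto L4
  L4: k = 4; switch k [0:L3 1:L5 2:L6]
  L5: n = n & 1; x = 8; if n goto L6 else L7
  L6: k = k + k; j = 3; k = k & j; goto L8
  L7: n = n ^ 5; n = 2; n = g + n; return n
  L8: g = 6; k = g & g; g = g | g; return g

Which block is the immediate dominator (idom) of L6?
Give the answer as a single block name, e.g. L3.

Answer: L0

Analysis:
idom tree: L1←L0 L2←L1 L3←L0 L4←L3 L5←L0 L6←L0 L7←L0 L8←L6
Join-block Dom:
  L3: preds {L0,L4}: {L0} ∩ {L0,L3,L4} = {L0}; idom=L0
  L5: preds {L2,L4}: {L0,L1,L2} ∩ {L0,L3,L4} = {L0}; idom=L0
  L6: preds {L4,L5}: {L0,L3,L4} ∩ {L0,L5} = {L0}; idom=L0
  L7: preds {L2,L5}: {L0,L1,L2} ∩ {L0,L5} = {L0}; idom=L0

idom(L6) = L0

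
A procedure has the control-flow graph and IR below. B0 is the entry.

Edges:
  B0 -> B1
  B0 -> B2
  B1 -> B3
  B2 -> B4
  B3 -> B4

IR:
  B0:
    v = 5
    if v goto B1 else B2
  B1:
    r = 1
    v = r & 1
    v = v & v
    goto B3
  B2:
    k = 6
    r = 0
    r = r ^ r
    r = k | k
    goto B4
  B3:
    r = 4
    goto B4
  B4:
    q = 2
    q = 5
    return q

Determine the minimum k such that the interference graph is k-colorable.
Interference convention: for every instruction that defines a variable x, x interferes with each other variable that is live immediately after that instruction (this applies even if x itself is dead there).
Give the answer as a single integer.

def/use:
  B0 def {v} use ∅
  B1 def {r,v} use ∅
  B2 def {k,r} use ∅
  B3 def {r} use ∅
  B4 def {q} use ∅

Backward fixpoint:
  B0: in=∅ out=∅
  B1: in=∅ out=∅
  B2: in=∅ out=∅
  B3: in=∅ out=∅
  B4: in=∅ out=∅

Interference:
  k↔{r}
  q↔∅
  r↔{k}
  v↔∅

Registers:
  {k,r} pairwise interfere (2-clique) ⇒ χ ≥ 2
  2-colouring: r0={k,q,v}  r1={r}
  χ = 2

Answer: 2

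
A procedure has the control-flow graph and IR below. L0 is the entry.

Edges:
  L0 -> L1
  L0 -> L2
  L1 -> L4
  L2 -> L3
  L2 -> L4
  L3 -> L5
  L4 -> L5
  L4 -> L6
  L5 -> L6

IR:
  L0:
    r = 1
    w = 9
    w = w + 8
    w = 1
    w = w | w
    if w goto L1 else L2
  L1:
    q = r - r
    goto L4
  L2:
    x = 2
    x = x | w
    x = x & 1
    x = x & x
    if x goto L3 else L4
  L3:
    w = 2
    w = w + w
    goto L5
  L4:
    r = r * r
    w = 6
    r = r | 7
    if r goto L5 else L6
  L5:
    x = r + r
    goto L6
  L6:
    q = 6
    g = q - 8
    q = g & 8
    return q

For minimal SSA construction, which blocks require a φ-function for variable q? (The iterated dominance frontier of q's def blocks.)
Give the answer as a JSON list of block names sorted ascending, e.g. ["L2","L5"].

Answer: ["L4", "L5", "L6"]

Derivation:
idom tree: L1←L0 L2←L0 L3←L2 L4←L0 L5←L0 L6←L0
Dom∩ at merges:
  L4: preds {L1,L2}: {L0,L1} ∩ {L0,L2} = {L0}; idom=L0
  L5: preds {L3,L4}: {L0,L2,L3} ∩ {L0,L4} = {L0}; idom=L0
  L6: preds {L4,L5}: {L0,L4} ∩ {L0,L5} = {L0}; idom=L0

DF derivation:
  join L4 pred L1: L1 stop@L0
  join L4 pred L2: L2 stop@L0
  join L5 pred L3: L3→L2 stop@L0
  join L5 pred L4: L4 stop@L0
  join L6 pred L4: L4 stop@L0
  join L6 pred L5: L5 stop@L0
  L0: DF=∅
  L1: DF={L4}
  L2: DF={L4,L5}
  L3: DF={L5}
  L4: DF={L5,L6}
  L5: DF={L6}
  L6: DF=∅

φ for q: defs {L1,L6}
  DF⁺ = {L4,L5,L6}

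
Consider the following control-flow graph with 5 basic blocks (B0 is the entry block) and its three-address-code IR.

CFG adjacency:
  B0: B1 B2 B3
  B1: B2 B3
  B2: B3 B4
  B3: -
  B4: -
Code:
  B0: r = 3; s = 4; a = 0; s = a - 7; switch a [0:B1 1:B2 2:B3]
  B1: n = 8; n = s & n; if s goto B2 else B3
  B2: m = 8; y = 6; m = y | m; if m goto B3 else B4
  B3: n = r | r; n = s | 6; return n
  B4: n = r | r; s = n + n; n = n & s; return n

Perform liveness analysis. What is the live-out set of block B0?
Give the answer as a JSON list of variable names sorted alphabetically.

Answer: ["r", "s"]

Analysis:
Block summaries:
  B0 def {a,r,s} use ∅
  B1 def {n} use {s}
  B2 def {m,y} use ∅
  B3 def {n} use {r,s}
  B4 def {n,s} use {r}

Liveness:
  B0 li=∅ lo={r,s}
  B1 li={r,s} lo={r,s}
  B2 li={r,s} lo={r,s}
  B3 li={r,s} lo=∅
  B4 li={r} lo=∅

live-out(B0) = ["r", "s"]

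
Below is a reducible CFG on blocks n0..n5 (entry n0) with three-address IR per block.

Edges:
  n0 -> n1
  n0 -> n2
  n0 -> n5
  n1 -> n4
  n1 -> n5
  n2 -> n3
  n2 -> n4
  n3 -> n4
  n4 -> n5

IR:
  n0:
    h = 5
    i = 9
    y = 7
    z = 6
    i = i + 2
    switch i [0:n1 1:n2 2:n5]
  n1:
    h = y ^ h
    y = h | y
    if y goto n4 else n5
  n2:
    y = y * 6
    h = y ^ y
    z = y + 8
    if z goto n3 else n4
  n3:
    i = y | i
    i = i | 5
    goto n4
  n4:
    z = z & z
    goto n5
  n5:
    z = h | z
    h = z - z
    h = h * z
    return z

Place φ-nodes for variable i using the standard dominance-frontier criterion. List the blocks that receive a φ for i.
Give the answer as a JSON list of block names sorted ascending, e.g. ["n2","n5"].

Answer: ["n4", "n5"]

Derivation:
idom tree: n1←n0 n2←n0 n3←n2 n4←n0 n5←n0
Join-block Dom:
  n4: preds {n1,n2,n3}: {n0,n1} ∩ {n0,n2} ∩ {n0,n2,n3} = {n0}; idom=n0
  n5: preds {n0,n1,n4}: {n0} ∩ {n0,n1} ∩ {n0,n4} = {n0}; idom=n0

DF derivation:
  n4←n1: walk n1 to n0
  n4←n2: walk n2 to n0
  n4←n3: walk n3→n2 to n0
  n5←n0: walk · to n0
  n5←n1: walk n1 to n0
  n5←n4: walk n4 to n0
  n0: DF=∅
  n1: DF={n4,n5}
  n2: DF={n4}
  n3: DF={n4}
  n4: DF={n5}
  n5: DF=∅

φ for i: defs {n0,n3}
  DF⁺ = {n4,n5}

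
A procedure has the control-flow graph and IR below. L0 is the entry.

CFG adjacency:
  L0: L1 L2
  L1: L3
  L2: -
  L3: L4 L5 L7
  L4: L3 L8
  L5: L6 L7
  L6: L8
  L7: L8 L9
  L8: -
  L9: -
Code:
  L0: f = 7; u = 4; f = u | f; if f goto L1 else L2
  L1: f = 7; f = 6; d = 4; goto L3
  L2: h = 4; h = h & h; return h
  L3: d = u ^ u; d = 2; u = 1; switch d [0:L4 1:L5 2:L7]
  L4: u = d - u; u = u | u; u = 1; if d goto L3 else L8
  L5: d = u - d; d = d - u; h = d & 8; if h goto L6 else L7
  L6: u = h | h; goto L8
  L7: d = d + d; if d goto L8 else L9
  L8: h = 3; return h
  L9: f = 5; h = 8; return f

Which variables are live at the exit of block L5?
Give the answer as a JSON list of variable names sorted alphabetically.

Per-block:
  L0: def={f,u} ue=∅
  L1: def={d,f} ue=∅
  L2: def={h} ue=∅
  L3: def={d,u} ue={u}
  L4: def={u} ue={d,u}
  L5: def={d,h} ue={d,u}
  L6: def={u} ue={h}
  L7: def={d} ue={d}
  L8: def={h} ue=∅
  L9: def={f,h} ue=∅

Backward fixpoint:
  L0: in=∅ out={u}
  L1: in={u} out={u}
  L2: in=∅ out=∅
  L3: in={u} out={d,u}
  L4: in={d,u} out={u}
  L5: in={d,u} out={d,h}
  L6: in={h} out=∅
  L7: in={d} out=∅
  L8: in=∅ out=∅
  L9: in=∅ out=∅

live-out(L5) = ["d", "h"]

Answer: ["d", "h"]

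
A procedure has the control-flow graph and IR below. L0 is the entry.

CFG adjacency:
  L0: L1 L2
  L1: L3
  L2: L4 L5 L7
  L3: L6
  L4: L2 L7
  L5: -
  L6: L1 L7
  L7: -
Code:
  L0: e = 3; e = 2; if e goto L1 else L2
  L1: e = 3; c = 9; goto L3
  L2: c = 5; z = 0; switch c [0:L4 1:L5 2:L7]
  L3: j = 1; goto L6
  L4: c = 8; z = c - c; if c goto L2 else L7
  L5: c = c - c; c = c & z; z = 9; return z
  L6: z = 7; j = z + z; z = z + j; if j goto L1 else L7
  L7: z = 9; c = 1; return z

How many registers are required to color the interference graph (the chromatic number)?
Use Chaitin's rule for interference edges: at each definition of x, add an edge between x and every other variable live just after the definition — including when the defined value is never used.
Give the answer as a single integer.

Answer: 2

Working:
Per-block:
  L0: {e} / ∅
  L1: {c,e} / ∅
  L2: {c,z} / ∅
  L3: {j} / ∅
  L4: {c,z} / ∅
  L5: {c,z} / {c,z}
  L6: {j,z} / ∅
  L7: {c,z} / ∅

Liveness:
  L0 li=∅ lo=∅
  L1 li=∅ lo=∅
  L2 li=∅ lo={c,z}
  L3 li=∅ lo=∅
  L4 li=∅ lo=∅
  L5 li={c,z} lo=∅
  L6 li=∅ lo=∅
  L7 li=∅ lo=∅

Interference:
  c↔{z}
  e↔∅
  j↔{z}
  z↔{c,j}

Registers:
  lower bound: {c,z} mutually conflict ⇒ χ ≥ 2
  assign c→c1 e→c0 j→c1 z→c0 — no edge inside a register ⇒ χ ≤ 2
  χ = 2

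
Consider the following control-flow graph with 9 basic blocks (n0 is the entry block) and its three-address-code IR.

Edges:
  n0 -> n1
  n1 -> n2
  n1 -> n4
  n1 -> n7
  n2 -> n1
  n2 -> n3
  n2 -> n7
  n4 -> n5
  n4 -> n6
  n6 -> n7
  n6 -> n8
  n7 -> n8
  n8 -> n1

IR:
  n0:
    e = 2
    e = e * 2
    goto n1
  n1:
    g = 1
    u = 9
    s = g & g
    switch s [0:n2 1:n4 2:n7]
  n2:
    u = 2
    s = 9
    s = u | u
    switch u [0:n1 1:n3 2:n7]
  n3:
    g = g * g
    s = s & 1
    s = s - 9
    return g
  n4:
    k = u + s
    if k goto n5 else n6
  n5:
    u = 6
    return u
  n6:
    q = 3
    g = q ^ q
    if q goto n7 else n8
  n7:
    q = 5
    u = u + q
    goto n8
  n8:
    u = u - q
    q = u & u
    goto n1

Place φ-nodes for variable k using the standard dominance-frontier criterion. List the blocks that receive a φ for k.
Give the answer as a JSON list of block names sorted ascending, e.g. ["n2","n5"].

idom tree: n1←n0 n2←n1 n3←n2 n4←n1 n5←n4 n6←n4 n7←n1 n8←n1
Join-block Dom:
  n1: preds {n0,n2,n8}: {n0} ∩ {n0,n1,n2} ∩ {n0,n1,n8} = {n0}; idom=n0
  n7: preds {n1,n2,n6}: {n0,n1} ∩ {n0,n1,n2} ∩ {n0,n1,n4,n6} = {n0,n1}; idom=n1
  n8: preds {n6,n7}: {n0,n1,n4,n6} ∩ {n0,n1,n7} = {n0,n1}; idom=n1

DF derivation:
  n1←n0: walk · to n0
  n1←n2: walk n2→n1 to n0
  n1←n8: walk n8→n1 to n0
  n7←n1: walk · to n1
  n7←n2: walk n2 to n1
  n7←n6: walk n6→n4 to n1
  n8←n6: walk n6→n4 to n1
  n8←n7: walk n7 to n1
  n0 → ∅
  n1 → {n1}
  n2 → {n1,n7}
  n3 → ∅
  n4 → {n7,n8}
  n5 → ∅
  n6 → {n7,n8}
  n7 → {n8}
  n8 → {n1}

φ for k: defs {n4}
  DF⁺ = {n1,n7,n8}

Answer: ["n1", "n7", "n8"]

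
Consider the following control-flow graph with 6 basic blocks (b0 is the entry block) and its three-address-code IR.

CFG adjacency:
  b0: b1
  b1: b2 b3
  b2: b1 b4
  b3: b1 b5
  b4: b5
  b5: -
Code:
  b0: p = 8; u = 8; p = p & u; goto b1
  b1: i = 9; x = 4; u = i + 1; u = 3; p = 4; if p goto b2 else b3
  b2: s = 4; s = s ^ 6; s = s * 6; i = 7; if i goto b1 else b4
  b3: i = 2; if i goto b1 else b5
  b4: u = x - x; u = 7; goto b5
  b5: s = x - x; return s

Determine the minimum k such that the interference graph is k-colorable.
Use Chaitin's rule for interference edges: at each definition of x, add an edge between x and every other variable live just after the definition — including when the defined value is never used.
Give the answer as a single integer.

Answer: 3

Analysis:
Per-block:
  b0: def={p,u} ue=∅
  b1: def={i,p,u,x} ue=∅
  b2: def={i,s} ue=∅
  b3: def={i} ue=∅
  b4: def={u} ue={x}
  b5: def={s} ue={x}

Live sets:
  live b0: ∅→∅
  live b1: ∅→{x}
  live b2: {x}→{x}
  live b3: {x}→{x}
  live b4: {x}→{x}
  live b5: {x}→∅

Conflict graph:
  i — {x}
  p — {u,x}
  s — {x}
  u — {p,x}
  x — {i,p,s,u}

Colouring:
  lower bound: {p,u,x} mutually conflict ⇒ χ ≥ 3
  assign i→R1 p→R1 s→R1 u→R2 x→R0 — no edge inside a register ⇒ χ ≤ 3
  χ = 3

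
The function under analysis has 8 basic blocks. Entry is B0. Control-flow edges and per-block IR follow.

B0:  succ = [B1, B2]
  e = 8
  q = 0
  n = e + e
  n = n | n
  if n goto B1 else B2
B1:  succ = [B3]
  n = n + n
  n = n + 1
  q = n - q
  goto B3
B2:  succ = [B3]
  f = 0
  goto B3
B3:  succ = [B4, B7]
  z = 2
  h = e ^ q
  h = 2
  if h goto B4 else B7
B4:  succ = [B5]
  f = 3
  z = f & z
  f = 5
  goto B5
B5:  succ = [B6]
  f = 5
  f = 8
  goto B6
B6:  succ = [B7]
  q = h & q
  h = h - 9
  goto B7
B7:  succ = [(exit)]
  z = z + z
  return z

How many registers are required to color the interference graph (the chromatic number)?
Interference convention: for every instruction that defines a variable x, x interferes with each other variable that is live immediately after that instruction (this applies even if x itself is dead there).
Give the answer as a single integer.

Per-block:
  B0 def {e,n,q} use ∅
  B1 def {n,q} use {n,q}
  B2 def {f} use ∅
  B3 def {h,z} use {e,q}
  B4 def {f,z} use {z}
  B5 def {f} use ∅
  B6 def {h,q} use {h,q}
  B7 def {z} use {z}

Backward fixpoint:
  B0: in=∅ out={e,n,q}
  B1: in={e,n,q} out={e,q}
  B2: in={e,q} out={e,q}
  B3: in={e,q} out={h,q,z}
  B4: in={h,q,z} out={h,q,z}
  B5: in={h,q,z} out={h,q,z}
  B6: in={h,q,z} out={z}
  B7: in={z} out=∅

Interfere edges:
  e — {f,n,q,z}
  f — {e,h,q,z}
  h — {f,q,z}
  n — {e,q}
  q — {e,f,h,n,z}
  z — {e,f,h,q}

Colouring:
  {e,f,q,z} pairwise interfere (4-clique) ⇒ χ ≥ 4
  4-colouring: r0={q}  r1={e,h}  r2={f,n}  r3={z}
  χ = 4

Answer: 4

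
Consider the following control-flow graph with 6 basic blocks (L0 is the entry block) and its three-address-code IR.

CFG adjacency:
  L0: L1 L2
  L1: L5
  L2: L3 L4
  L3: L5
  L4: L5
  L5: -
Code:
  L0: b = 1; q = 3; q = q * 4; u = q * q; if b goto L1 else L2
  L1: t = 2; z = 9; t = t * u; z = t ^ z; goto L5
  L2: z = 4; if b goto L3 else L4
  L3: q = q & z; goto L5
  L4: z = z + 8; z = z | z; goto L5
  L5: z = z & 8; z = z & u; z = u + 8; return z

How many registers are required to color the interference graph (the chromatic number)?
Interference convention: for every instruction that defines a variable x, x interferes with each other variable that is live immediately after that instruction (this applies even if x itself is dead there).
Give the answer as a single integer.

Per-block:
  L0 def {b,q,u} use ∅
  L1 def {t,z} use {u}
  L2 def {z} use {b}
  L3 def {q} use {q,z}
  L4 def {z} use {z}
  L5 def {z} use {u,z}

Liveness:
  live L0: ∅→{b,q,u}
  live L1: {u}→{u,z}
  live L2: {b,q,u}→{q,u,z}
  live L3: {q,u,z}→{u,z}
  live L4: {u,z}→{u,z}
  live L5: {u,z}→∅

Interfere edges:
  b — {q,u,z}
  q — {b,u,z}
  t — {u,z}
  u — {b,q,t,z}
  z — {b,q,t,u}

Registers:
  {b,q,u,z} pairwise interfere (4-clique) ⇒ χ ≥ 4
  4-colouring: R0={u}  R1={z}  R2={b,t}  R3={q}
  χ = 4

Answer: 4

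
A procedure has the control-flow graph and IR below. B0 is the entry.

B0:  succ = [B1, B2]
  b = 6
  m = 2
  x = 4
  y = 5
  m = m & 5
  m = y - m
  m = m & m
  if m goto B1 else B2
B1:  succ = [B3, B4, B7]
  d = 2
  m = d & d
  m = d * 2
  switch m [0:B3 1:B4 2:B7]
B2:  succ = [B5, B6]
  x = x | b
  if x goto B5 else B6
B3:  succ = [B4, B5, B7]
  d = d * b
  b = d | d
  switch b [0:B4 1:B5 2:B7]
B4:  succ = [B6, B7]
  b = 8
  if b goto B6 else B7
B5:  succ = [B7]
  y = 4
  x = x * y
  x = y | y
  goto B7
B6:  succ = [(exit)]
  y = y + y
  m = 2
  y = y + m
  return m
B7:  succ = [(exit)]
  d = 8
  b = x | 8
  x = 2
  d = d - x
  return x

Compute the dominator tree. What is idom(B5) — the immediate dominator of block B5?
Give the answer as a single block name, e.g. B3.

Answer: B0

Derivation:
idom tree: B1←B0 B2←B0 B3←B1 B4←B1 B5←B0 B6←B0 B7←B0
Dom at joins:
  B4: preds {B1,B3}: {B0,B1} ∩ {B0,B1,B3} = {B0,B1}; idom=B1
  B5: preds {B2,B3}: {B0,B2} ∩ {B0,B1,B3} = {B0}; idom=B0
  B6: preds {B2,B4}: {B0,B2} ∩ {B0,B1,B4} = {B0}; idom=B0
  B7: preds {B1,B3,B4,B5}: {B0,B1} ∩ {B0,B1,B3} ∩ {B0,B1,B4} ∩ {B0,B5} = {B0}; idom=B0

idom(B5) = B0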